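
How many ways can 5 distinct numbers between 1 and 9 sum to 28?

9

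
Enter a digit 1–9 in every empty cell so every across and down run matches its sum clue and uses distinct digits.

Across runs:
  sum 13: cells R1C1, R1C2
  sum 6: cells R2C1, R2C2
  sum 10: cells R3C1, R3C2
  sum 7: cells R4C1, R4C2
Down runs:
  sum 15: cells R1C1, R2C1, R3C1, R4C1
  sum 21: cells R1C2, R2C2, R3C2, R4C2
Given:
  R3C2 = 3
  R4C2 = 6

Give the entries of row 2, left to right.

2, 4

R3C1 = 10 − 3 = 7 completes the 10 across.
R4C1 = 7 − 6 = 1 completes the 7 across.
Nothing is forced directly, so branch on R1C1, whose candidates are 4 or 5. If R1C1 = 4: then R1C2 would have to be in {9} for the 13 across but in {4,5,7,8} for the 21 down — contradiction. So R1C1 = 5.
R1C2 = 13 − 5 = 8 completes the 13 across.
R2C1 = 15 − 13 = 2 completes the 15 down.
R2C2 = 6 − 2 = 4 completes the 6 across.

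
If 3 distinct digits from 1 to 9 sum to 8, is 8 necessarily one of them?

Counterexample: {1,2,5} sums to 8 without using 8.

No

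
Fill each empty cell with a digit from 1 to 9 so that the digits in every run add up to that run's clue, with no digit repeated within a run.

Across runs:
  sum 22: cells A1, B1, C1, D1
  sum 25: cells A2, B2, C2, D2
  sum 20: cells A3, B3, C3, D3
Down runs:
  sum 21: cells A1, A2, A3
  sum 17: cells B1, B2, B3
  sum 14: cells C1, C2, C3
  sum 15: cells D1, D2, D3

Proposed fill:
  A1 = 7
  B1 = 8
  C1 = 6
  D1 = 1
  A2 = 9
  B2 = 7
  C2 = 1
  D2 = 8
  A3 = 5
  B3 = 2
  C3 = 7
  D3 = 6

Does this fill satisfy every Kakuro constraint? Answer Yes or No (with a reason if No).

Yes

Across: 7+8+6+1=22; 9+7+1+8=25; 5+2+7+6=20. Down: 7+9+5=21; 8+7+2=17; 6+1+7=14; 1+8+6=15. No digit repeats within any run.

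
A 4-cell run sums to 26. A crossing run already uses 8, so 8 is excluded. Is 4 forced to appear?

Yes

The only way to make 26 from 4 distinct digits under that restriction is {4,6,7,9}, which contains 4.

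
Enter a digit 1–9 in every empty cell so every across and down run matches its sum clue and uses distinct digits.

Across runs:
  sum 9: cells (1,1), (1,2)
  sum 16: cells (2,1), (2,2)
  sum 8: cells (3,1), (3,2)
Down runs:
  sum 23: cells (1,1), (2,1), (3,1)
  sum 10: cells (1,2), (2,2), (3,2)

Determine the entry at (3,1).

6

16 in 2 cells must be {7,9}; 23 in 3 cells must be {6,8,9}.
The 16 across and the 23 down share only 9, so (2,1) = 9.
(2,2) = 16 − 9 = 7 completes the 16 across.
Given what's placed, (3,1) must be 6 to fit the 8 across and 23 down.
(3,2) = 8 − 6 = 2 completes the 8 across.
(1,1) = 23 − 15 = 8 completes the 23 down.
(1,2) = 9 − 8 = 1 completes the 9 across.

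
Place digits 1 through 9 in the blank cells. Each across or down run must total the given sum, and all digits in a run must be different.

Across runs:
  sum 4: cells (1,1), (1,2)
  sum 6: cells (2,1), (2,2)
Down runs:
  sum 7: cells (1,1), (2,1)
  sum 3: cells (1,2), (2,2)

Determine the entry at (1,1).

4 in 2 cells must be {1,3}; 3 in 2 cells must be {1,2}.
The 4 across and the 3 down share only 1, so (1,2) = 1.
(2,2) = 3 − 1 = 2 completes the 3 down.
(1,1) = 4 − 1 = 3 completes the 4 across.
(2,1) = 6 − 2 = 4 completes the 6 across.

3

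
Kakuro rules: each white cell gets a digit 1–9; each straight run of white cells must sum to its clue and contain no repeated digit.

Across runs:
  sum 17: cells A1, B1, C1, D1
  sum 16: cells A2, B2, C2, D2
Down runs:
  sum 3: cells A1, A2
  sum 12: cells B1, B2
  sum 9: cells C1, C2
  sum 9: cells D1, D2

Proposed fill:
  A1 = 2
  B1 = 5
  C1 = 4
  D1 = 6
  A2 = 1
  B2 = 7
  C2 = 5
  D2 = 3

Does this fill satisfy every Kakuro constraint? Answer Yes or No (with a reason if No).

Yes

Across: 2+5+4+6=17; 1+7+5+3=16. Down: 2+1=3; 5+7=12; 4+5=9; 6+3=9. No digit repeats within any run.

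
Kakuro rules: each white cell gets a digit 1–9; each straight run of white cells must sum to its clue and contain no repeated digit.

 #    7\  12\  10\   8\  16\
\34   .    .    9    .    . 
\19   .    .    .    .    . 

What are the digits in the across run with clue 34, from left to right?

4 8 9 6 7

34 in 5 cells must be {4,6,7,8,9}; 16 in 2 cells must be {7,9}.
Given what's placed, R1C5 must be 7 to fit the 34 across and 16 down.
R2C3 = 10 − 9 = 1 completes the 10 down.
R2C5 = 16 − 7 = 9 completes the 16 down.
R1C4 = 6: the only remaining digit allowed by both the 34 across and the 8 down.
R2C4 = 8 − 6 = 2 completes the 8 down.
Given what's placed, R1C1 must be 4 to fit the 34 across and 7 down.
R1C2 = 34 − 26 = 8 completes the 34 across.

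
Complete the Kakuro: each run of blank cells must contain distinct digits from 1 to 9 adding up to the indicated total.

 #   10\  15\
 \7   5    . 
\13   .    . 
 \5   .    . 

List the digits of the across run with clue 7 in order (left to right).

R1C2 = 7 − 5 = 2 completes the 7 across.
Given what's placed, R2C1 must be 4 to fit the 13 across and 10 down.
R2C2 = 13 − 4 = 9 completes the 13 across.
R3C1 = 10 − 9 = 1 completes the 10 down.
R3C2 = 5 − 1 = 4 completes the 5 across.

5, 2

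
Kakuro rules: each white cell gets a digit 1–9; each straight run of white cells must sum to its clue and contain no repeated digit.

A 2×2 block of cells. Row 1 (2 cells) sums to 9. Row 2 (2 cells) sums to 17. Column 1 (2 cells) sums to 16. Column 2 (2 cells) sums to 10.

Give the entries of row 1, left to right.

7 2

17 in 2 cells must be {8,9}; 16 in 2 cells must be {7,9}.
The 9 across and the 16 down share only 7, so (1,1) = 7.
(1,2) = 9 − 7 = 2 completes the 9 across.
(2,1) = 16 − 7 = 9 completes the 16 down.
(2,2) = 17 − 9 = 8 completes the 17 across.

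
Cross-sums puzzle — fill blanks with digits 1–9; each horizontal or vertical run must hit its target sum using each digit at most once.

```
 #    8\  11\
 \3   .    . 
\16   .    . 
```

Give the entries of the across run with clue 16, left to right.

7, 9

3 in 2 cells must be {1,2}; 16 in 2 cells must be {7,9}.
The 3 across and the 11 down share only 2, so R1C2 = 2.
The 16 across and the 8 down share only 7, so R2C1 = 7.
R2C2 = 16 − 7 = 9 completes the 16 across.
R1C1 = 3 − 2 = 1 completes the 3 across.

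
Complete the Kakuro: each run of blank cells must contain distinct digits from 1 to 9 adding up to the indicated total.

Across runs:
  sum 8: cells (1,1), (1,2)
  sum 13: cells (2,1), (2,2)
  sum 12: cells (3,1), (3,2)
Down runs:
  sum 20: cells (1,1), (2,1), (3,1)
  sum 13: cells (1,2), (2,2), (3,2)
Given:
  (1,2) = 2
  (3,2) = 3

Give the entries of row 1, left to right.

(1,1) = 8 − 2 = 6 completes the 8 across.
(2,2) = 13 − 5 = 8 completes the 13 down.
(3,1) = 12 − 3 = 9 completes the 12 across.
(2,1) = 13 − 8 = 5 completes the 13 across.

6 2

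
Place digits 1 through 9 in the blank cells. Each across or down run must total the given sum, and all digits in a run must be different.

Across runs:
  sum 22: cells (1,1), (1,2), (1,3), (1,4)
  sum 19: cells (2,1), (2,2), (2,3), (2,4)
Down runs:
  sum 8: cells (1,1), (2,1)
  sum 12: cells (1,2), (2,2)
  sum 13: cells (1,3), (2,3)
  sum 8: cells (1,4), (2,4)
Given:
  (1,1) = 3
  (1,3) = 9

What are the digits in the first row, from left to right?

(2,1) = 8 − 3 = 5 completes the 8 down.
(2,3) = 13 − 9 = 4 completes the 13 down.
Nothing is forced directly, so branch on (1,2), whose candidates are 4 or 8. If (1,2) = 8: that forces (1,4) = 2, after which (2,2) would have to be in {1,2,3,7,8,9} for the 19 across but in {4} for the 12 down — contradiction. So (1,2) = 4.
(1,4) = 22 − 16 = 6 completes the 22 across.
(2,2) = 12 − 4 = 8 completes the 12 down.
(2,4) = 19 − 17 = 2 completes the 19 across.

3, 4, 9, 6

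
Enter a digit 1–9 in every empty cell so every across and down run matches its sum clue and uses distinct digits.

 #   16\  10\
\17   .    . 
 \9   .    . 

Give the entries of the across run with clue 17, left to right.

9 8

17 in 2 cells must be {8,9}; 16 in 2 cells must be {7,9}.
The 17 across and the 16 down share only 9, so R1C1 = 9.
R1C2 = 17 − 9 = 8 completes the 17 across.
R2C1 = 16 − 9 = 7 completes the 16 down.
R2C2 = 9 − 7 = 2 completes the 9 across.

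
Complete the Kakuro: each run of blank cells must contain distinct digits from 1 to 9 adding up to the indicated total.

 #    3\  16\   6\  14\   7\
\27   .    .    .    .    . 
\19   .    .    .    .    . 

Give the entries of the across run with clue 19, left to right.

2 7 1 6 3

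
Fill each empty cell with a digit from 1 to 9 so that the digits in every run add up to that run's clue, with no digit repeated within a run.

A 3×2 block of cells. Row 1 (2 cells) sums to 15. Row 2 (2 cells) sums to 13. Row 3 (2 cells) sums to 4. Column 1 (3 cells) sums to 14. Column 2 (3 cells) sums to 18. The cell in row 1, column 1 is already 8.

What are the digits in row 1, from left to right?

4 in 2 cells must be {1,3}.
(1,2) = 15 − 8 = 7 completes the 15 across.
(3,1) = 1: the only remaining digit allowed by both the 4 across and the 14 down.
(3,2) = 4 − 1 = 3 completes the 4 across.
(2,1) = 14 − 9 = 5 completes the 14 down.
(2,2) = 13 − 5 = 8 completes the 13 across.

8 7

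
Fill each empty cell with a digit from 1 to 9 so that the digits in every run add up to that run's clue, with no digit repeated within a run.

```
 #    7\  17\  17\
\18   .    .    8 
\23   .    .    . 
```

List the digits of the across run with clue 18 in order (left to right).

1, 9, 8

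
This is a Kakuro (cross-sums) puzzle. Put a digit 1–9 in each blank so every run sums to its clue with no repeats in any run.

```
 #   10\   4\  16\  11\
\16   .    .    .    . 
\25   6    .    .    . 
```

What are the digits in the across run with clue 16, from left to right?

4 in 2 cells must be {1,3}; 16 in 2 cells must be {7,9}.
R1C1 = 10 − 6 = 4 completes the 10 down.
R2C2 = 3: the only remaining digit allowed by both the 25 across and the 4 down.
R1C2 = 4 − 3 = 1 completes the 4 down.
R1C3 = 9: the only remaining digit allowed by both the 16 across and the 16 down.
R1C4 = 16 − 14 = 2 completes the 16 across.
R2C3 = 16 − 9 = 7 completes the 16 down.
R2C4 = 25 − 16 = 9 completes the 25 across.

4, 1, 9, 2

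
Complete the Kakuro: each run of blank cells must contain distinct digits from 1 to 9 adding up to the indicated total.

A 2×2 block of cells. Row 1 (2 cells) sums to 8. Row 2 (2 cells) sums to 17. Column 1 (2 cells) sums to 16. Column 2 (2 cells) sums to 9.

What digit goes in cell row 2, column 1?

9

17 in 2 cells must be {8,9}; 16 in 2 cells must be {7,9}.
The 8 across and the 16 down share only 7, so (1,1) = 7.
(1,2) = 8 − 7 = 1 completes the 8 across.
(2,1) = 16 − 7 = 9 completes the 16 down.
(2,2) = 17 − 9 = 8 completes the 17 across.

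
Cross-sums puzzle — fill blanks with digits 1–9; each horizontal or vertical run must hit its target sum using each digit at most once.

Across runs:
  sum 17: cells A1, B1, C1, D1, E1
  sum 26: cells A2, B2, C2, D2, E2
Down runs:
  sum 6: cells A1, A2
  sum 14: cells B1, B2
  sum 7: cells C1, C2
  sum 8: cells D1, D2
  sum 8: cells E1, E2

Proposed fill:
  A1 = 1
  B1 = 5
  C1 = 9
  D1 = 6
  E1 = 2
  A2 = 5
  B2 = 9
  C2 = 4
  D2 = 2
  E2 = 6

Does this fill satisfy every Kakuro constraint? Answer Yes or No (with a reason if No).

No — the across run A1–E1 sums to 23, not 17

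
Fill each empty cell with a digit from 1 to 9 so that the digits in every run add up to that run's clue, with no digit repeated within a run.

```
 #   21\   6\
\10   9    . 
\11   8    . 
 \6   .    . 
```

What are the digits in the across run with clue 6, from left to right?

4 2

6 in 3 cells must be {1,2,3}.
R1C2 = 10 − 9 = 1 completes the 10 across.
R2C2 = 11 − 8 = 3 completes the 11 across.
R3C1 = 21 − 17 = 4 completes the 21 down.
R3C2 = 6 − 4 = 2 completes the 6 across.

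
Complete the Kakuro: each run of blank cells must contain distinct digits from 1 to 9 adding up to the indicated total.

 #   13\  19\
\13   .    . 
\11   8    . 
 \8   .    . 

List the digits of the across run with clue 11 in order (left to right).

Given what's placed, R1C1 must be 4 to fit the 13 across and 13 down.
R1C2 = 13 − 4 = 9 completes the 13 across.
R2C2 = 11 − 8 = 3 completes the 11 across.
R3C1 = 13 − 12 = 1 completes the 13 down.
R3C2 = 8 − 1 = 7 completes the 8 across.

8 3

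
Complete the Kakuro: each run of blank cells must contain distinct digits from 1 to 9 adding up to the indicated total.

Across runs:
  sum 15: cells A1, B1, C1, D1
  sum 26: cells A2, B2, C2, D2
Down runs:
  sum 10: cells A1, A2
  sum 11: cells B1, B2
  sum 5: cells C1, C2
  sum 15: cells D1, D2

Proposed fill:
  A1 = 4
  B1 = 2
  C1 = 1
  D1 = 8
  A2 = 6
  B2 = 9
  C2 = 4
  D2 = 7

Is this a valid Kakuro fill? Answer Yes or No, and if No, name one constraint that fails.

Yes

Across: 4+2+1+8=15; 6+9+4+7=26. Down: 4+6=10; 2+9=11; 1+4=5; 8+7=15. No digit repeats within any run.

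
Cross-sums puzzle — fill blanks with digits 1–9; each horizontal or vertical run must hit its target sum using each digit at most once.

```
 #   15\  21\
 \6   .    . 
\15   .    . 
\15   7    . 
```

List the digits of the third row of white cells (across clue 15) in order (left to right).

R2C1 = 6: the only remaining digit allowed by both the 15 across and the 15 down.
R2C2 = 15 − 6 = 9 completes the 15 across.
R3C2 = 15 − 7 = 8 completes the 15 across.
R1C1 = 15 − 13 = 2 completes the 15 down.
R1C2 = 6 − 2 = 4 completes the 6 across.

7 8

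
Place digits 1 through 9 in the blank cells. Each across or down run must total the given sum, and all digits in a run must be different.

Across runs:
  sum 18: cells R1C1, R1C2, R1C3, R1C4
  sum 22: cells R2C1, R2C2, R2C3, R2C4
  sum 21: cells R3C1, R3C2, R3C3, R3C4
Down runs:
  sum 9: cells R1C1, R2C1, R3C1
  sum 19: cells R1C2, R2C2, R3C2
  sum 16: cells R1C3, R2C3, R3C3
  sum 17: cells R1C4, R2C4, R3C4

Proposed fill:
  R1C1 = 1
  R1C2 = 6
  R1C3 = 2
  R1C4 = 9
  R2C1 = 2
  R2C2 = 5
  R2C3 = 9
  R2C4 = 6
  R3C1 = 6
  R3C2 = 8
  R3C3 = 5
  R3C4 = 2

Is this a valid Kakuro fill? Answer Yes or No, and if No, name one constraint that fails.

Across: 1+6+2+9=18; 2+5+9+6=22; 6+8+5+2=21. Down: 1+2+6=9; 6+5+8=19; 2+9+5=16; 9+6+2=17. No digit repeats within any run.

Yes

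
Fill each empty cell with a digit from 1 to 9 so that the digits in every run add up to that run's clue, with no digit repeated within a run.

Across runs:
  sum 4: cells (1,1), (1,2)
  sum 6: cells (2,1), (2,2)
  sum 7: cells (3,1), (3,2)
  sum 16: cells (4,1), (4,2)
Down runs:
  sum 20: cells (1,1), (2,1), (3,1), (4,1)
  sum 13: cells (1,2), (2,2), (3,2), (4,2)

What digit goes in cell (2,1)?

4

4 in 2 cells must be {1,3}; 16 in 2 cells must be {7,9}.
Only 7 fits (4,2) under both its across sum 16 and down sum 13.
(4,1) = 16 − 7 = 9 completes the 16 across.
Nothing is forced directly, so branch on (1,1), whose candidates are 1 or 3. If (1,1) = 3: that forces (1,2) = 1, (2,2) = 2, (3,2) = 3, after which (2,1) would have to be in {4} for the 6 across but in {1,2,6,7} for the 20 down — contradiction. So (1,1) = 1.
(1,2) = 4 − 1 = 3 completes the 4 across.
No cell is forced outright now. (2,1) can only be 2 or 4 (the digits allowed by both its 6 across and its 20 down). If (2,1) = 2: then (2,2) would have to be in {4} for the 6 across but in {1,2} for the 13 down — contradiction. So (2,1) = 4.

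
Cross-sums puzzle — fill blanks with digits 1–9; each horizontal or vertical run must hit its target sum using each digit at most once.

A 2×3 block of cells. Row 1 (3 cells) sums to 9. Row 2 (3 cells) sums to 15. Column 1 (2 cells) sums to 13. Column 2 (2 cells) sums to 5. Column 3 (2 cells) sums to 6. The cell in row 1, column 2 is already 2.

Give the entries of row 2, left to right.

(2,2) = 5 − 2 = 3 completes the 5 down.
Nothing is forced directly, so branch on (1,1), whose candidates are 4 or 6. If (1,1) = 4: then (1,3) would have to be in {3} for the 9 across but in {1,2,4,5} for the 6 down — contradiction. So (1,1) = 6.
(1,3) = 9 − 8 = 1 completes the 9 across.
(2,1) = 13 − 6 = 7 completes the 13 down.
(2,3) = 15 − 10 = 5 completes the 15 across.

7, 3, 5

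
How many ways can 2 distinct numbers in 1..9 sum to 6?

2 distinct digits from 1–9 sum between 3 and 17.
Enumerating: {1,5}, {2,4}.

2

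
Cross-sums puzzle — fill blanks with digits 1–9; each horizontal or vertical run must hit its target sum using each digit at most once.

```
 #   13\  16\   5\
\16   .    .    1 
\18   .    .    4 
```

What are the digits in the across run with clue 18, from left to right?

5 9 4

16 in 2 cells must be {7,9}.
Given what's placed, R2C2 must be 9 to fit the 18 across and 16 down.
R1C2 = 16 − 9 = 7 completes the 16 down.
R2C1 = 18 − 13 = 5 completes the 18 across.
R1C1 = 16 − 8 = 8 completes the 16 across.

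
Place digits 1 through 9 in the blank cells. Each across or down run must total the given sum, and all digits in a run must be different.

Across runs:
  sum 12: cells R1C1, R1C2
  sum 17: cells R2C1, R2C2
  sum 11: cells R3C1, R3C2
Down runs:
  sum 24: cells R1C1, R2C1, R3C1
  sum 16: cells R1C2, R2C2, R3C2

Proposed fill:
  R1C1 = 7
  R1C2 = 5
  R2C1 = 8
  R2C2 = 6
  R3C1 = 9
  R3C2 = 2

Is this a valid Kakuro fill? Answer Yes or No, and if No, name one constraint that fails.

No — the down run R1C2–R3C2 sums to 13, not 16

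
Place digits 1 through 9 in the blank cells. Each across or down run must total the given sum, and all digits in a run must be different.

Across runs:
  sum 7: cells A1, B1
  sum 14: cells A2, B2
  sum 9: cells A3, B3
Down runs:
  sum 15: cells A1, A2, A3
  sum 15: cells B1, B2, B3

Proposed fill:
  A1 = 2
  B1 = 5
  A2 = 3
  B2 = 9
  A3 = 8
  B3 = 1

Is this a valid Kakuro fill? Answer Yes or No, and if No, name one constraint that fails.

No — the across run A2–B2 sums to 12, not 14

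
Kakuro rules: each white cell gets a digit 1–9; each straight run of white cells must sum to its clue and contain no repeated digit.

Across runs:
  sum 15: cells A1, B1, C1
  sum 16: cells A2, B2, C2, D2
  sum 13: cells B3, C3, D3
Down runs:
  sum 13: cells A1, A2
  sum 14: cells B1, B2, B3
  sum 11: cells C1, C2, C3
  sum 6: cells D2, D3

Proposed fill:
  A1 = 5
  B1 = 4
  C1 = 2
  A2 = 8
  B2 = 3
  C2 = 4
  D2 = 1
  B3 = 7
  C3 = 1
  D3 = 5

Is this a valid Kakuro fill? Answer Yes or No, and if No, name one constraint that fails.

No — the down run C1–C3 sums to 7, not 11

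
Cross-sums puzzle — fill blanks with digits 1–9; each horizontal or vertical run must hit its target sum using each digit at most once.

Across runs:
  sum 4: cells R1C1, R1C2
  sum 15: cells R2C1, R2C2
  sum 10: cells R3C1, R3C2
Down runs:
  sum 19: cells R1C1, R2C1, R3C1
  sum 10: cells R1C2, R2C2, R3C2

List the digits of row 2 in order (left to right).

9, 6

4 in 2 cells must be {1,3}.
The 4 across and the 19 down share only 3, so R1C1 = 3.
R1C2 = 4 − 3 = 1 completes the 4 across.
Nothing is forced directly, so branch on R2C1, whose candidates are 7 or 9. If R2C1 = 7: then R2C2 would have to be in {8} for the 15 across but in {2,3,4,5,6,7} for the 10 down — contradiction. So R2C1 = 9.
R2C2 = 15 − 9 = 6 completes the 15 across.
R3C1 = 19 − 12 = 7 completes the 19 down.
R3C2 = 10 − 7 = 3 completes the 10 across.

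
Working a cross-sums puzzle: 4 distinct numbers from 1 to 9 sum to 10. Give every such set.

{1,2,3,4}

4 distinct digits from 1–9 sum between 10 and 30.
Only one set works: {1,2,3,4}.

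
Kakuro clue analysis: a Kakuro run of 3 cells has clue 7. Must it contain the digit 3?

No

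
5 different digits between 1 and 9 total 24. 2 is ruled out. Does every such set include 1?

Every partition of 24 into 5 distinct digits under that restriction includes 1: {1,3,4,7,9}, {1,3,5,6,9}, {1,3,5,7,8}, {1,4,5,6,8}.

Yes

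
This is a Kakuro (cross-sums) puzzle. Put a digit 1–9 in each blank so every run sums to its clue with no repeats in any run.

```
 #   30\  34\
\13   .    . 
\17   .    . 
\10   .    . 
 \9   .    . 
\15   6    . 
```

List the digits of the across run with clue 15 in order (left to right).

17 in 2 cells must be {8,9}; 34 in 5 cells must be {4,6,7,8,9}.
R5C2 = 15 − 6 = 9 completes the 15 across.

6 9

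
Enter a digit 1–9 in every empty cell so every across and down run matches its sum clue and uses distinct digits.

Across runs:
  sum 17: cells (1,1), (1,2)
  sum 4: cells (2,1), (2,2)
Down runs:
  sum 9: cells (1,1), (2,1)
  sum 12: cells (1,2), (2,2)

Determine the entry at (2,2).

3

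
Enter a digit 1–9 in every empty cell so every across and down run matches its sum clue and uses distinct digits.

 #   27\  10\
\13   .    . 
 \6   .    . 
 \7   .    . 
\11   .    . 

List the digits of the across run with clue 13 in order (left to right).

10 in 4 cells must be {1,2,3,4}.
Only 4 fits R1C2 under both its across sum 13 and down sum 10.
R1C1 = 13 − 4 = 9 completes the 13 across.

9 4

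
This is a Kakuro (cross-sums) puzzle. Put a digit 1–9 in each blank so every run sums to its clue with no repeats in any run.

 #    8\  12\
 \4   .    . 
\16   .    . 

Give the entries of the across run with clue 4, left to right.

1, 3

4 in 2 cells must be {1,3}; 16 in 2 cells must be {7,9}.
The 4 across and the 12 down share only 3, so R1C2 = 3.
The 16 across and the 8 down share only 7, so R2C1 = 7.
R2C2 = 16 − 7 = 9 completes the 16 across.
R1C1 = 4 − 3 = 1 completes the 4 across.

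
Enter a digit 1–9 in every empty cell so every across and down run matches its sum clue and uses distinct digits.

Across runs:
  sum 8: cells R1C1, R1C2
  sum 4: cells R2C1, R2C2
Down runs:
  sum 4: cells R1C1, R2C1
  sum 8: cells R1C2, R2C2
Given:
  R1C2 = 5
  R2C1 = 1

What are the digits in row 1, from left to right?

3 5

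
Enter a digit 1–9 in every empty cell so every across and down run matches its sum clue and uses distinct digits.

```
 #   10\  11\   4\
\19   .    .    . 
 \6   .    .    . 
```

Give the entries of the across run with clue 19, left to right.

7, 9, 3

6 in 3 cells must be {1,2,3}; 4 in 2 cells must be {1,3}.
The 19 across and the 4 down share only 3, so R1C3 = 3.
R2C3 = 4 − 3 = 1 completes the 4 down.
Nothing is forced directly, so branch on R2C1, whose candidates are 2 or 3. If R2C1 = 2: then R1C1 would have to be in {7,9} for the 19 across but in {8} for the 10 down — contradiction. So R2C1 = 3.
R1C1 = 10 − 3 = 7 completes the 10 down.
R1C2 = 19 − 10 = 9 completes the 19 across.
R2C2 = 6 − 4 = 2 completes the 6 across.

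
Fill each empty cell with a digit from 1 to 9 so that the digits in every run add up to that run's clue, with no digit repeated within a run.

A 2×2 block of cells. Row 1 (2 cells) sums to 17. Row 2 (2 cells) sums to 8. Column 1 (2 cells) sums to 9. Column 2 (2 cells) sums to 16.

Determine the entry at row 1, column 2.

17 in 2 cells must be {8,9}; 16 in 2 cells must be {7,9}.
The 17 across and the 9 down share only 8, so (1,1) = 8.
(1,2) = 17 − 8 = 9 completes the 17 across.
(2,1) = 9 − 8 = 1 completes the 9 down.
(2,2) = 8 − 1 = 7 completes the 8 across.

9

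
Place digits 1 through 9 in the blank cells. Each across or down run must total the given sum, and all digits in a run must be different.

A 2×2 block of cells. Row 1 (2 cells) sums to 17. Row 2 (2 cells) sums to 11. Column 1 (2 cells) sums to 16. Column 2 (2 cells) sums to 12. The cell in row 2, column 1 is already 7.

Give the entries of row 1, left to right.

17 in 2 cells must be {8,9}; 16 in 2 cells must be {7,9}.
(1,1) = 16 − 7 = 9 completes the 16 down.
(1,2) = 17 − 9 = 8 completes the 17 across.
(2,2) = 11 − 7 = 4 completes the 11 across.

9 8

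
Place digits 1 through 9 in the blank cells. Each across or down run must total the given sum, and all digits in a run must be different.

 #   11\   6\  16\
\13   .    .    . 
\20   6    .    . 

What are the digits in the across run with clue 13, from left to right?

16 in 2 cells must be {7,9}.
R1C1 = 11 − 6 = 5 completes the 11 down.
Given what's placed, R1C3 must be 7 to fit the 13 across and 16 down.
Given what's placed, R2C2 must be 5 to fit the 20 across and 6 down.
R2C3 = 20 − 11 = 9 completes the 20 across.
R1C2 = 13 − 12 = 1 completes the 13 across.

5, 1, 7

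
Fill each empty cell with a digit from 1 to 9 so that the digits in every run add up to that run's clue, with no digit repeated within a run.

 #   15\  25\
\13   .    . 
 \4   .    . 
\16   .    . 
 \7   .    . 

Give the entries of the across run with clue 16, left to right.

7 9

4 in 2 cells must be {1,3}; 16 in 2 cells must be {7,9}.
Nothing is forced directly, so branch on R3C1, whose candidates are 7 or 9. If R3C1 = 9: then R1C1 would have to be in {4,5,6,7,8,9} for the 13 across but in {1,2,3} for the 15 down — contradiction. So R3C1 = 7.
R3C2 = 16 − 7 = 9 completes the 16 across.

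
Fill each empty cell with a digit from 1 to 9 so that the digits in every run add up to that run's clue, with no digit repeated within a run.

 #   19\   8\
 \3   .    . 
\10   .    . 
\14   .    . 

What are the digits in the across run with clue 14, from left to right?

3 in 2 cells must be {1,2}.
The 3 across and the 19 down share only 2, so R1C1 = 2.
R1C2 = 3 − 2 = 1 completes the 3 across.
Given what's placed, R3C2 must be 5 to fit the 14 across and 8 down.
R2C2 = 8 − 6 = 2 completes the 8 down.
R3C1 = 14 − 5 = 9 completes the 14 across.
R2C1 = 10 − 2 = 8 completes the 10 across.

9 5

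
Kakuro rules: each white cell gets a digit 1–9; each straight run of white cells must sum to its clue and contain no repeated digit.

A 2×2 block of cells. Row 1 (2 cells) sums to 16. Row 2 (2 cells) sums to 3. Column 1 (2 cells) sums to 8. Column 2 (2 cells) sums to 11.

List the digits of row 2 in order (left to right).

16 in 2 cells must be {7,9}; 3 in 2 cells must be {1,2}.
The 16 across and the 8 down share only 7, so (1,1) = 7.
(1,2) = 16 − 7 = 9 completes the 16 across.
(2,1) = 8 − 7 = 1 completes the 8 down.
(2,2) = 3 − 1 = 2 completes the 3 across.

1 2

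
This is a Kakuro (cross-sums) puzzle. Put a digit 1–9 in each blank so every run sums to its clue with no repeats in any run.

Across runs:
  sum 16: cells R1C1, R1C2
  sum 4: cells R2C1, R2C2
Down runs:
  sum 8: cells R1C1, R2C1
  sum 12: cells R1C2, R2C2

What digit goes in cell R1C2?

9

16 in 2 cells must be {7,9}; 4 in 2 cells must be {1,3}.
The 16 across and the 8 down share only 7, so R1C1 = 7.
R1C2 = 16 − 7 = 9 completes the 16 across.
R2C1 = 8 − 7 = 1 completes the 8 down.
R2C2 = 4 − 1 = 3 completes the 4 across.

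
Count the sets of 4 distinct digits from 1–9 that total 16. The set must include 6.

4 distinct digits from 1–9 sum between 10 and 30.
Keeping only sets containing 6.
Enumerating: {1,2,6,7}, {1,4,5,6}, {2,3,5,6}.

3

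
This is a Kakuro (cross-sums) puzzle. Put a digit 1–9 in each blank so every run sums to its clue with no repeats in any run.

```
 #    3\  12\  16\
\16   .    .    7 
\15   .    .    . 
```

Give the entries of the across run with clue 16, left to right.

3 in 2 cells must be {1,2}; 16 in 2 cells must be {7,9}.
Given what's placed, R1C1 must be 1 to fit the 16 across and 3 down.
R1C2 = 16 − 8 = 8 completes the 16 across.
R2C1 = 3 − 1 = 2 completes the 3 down.
R2C2 = 12 − 8 = 4 completes the 12 down.
R2C3 = 15 − 6 = 9 completes the 15 across.

1 8 7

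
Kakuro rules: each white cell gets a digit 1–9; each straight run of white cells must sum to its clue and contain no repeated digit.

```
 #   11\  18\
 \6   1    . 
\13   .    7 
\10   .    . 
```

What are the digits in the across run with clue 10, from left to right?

R1C2 = 6 − 1 = 5 completes the 6 across.
R2C1 = 13 − 7 = 6 completes the 13 across.
R3C1 = 11 − 7 = 4 completes the 11 down.
R3C2 = 10 − 4 = 6 completes the 10 across.

4 6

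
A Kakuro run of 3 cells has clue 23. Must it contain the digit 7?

The only way to make 23 from 3 distinct digits is {6,8,9}, which does not contain 7.

No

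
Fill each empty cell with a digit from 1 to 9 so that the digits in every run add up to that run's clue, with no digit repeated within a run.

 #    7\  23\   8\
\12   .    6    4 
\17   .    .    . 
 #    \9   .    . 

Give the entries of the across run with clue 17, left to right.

5 9 3

23 in 3 cells must be {6,8,9}.
R1C1 = 12 − 10 = 2 completes the 12 across.
R2C1 = 7 − 2 = 5 completes the 7 down.
Given what's placed, R2C3 must be 3 to fit the 17 across and 8 down.
Given what's placed, R3C2 must be 8 to fit the 9 across and 23 down.
R3C3 = 9 − 8 = 1 completes the 9 across.
R2C2 = 17 − 8 = 9 completes the 17 across.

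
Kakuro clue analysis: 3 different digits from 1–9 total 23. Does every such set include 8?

Yes

The only way to make 23 from 3 distinct digits is {6,8,9}, which contains 8.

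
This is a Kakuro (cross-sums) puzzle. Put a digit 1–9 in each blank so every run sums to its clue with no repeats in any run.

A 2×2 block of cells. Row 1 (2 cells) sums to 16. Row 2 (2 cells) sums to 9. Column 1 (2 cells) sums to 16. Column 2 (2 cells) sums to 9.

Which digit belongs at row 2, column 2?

2

16 in 2 cells must be {7,9}.
The 16 across and the 9 down share only 7, so (1,2) = 7.
The 9 across and the 16 down share only 7, so (2,1) = 7.
(2,2) = 9 − 7 = 2 completes the 9 across.
(1,1) = 16 − 7 = 9 completes the 16 across.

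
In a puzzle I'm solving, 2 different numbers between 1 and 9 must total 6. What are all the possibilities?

{1,5}; {2,4}

2 distinct digits from 1–9 sum between 3 and 17.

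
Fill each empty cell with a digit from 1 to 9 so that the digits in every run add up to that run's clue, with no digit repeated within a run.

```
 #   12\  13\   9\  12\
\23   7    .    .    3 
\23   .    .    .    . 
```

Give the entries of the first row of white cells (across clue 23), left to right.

7 5 8 3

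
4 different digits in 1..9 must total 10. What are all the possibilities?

{1,2,3,4}

4 distinct digits from 1–9 sum between 10 and 30.
Only one set works: {1,2,3,4}.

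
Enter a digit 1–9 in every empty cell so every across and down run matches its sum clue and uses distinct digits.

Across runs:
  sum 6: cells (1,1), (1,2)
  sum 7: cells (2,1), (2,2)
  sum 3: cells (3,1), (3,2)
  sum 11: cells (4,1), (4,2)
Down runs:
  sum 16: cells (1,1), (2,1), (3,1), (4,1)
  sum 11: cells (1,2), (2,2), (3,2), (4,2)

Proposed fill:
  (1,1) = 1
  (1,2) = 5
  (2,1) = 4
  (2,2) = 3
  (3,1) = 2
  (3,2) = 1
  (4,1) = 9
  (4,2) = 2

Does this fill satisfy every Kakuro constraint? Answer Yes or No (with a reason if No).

Yes

Across: 1+5=6; 4+3=7; 2+1=3; 9+2=11. Down: 1+4+2+9=16; 5+3+1+2=11. No digit repeats within any run.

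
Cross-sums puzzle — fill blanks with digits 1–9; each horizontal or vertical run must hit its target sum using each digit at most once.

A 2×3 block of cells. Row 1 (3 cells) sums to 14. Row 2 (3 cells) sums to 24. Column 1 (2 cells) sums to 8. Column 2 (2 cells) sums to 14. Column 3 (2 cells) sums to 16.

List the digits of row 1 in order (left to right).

1 6 7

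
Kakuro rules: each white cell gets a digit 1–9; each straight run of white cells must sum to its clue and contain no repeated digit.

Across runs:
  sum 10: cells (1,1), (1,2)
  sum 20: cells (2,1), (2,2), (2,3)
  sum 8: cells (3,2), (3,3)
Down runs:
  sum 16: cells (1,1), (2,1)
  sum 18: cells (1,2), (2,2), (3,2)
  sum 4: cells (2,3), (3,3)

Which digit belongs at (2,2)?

16 in 2 cells must be {7,9}; 4 in 2 cells must be {1,3}.
The 20 across and the 4 down share only 3, so (2,3) = 3.
(3,3) = 4 − 3 = 1 completes the 4 down.
(2,1) = 9: the only remaining digit allowed by both the 20 across and the 16 down.
(2,2) = 20 − 12 = 8 completes the 20 across.
(3,2) = 8 − 1 = 7 completes the 8 across.
(1,1) = 16 − 9 = 7 completes the 16 down.
(1,2) = 10 − 7 = 3 completes the 10 across.

8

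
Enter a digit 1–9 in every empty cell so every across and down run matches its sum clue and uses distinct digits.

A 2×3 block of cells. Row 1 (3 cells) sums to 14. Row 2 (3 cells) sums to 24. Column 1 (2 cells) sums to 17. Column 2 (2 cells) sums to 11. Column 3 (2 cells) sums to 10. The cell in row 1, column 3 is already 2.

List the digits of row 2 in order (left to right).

9, 7, 8

24 in 3 cells must be {7,8,9}; 17 in 2 cells must be {8,9}.
(2,3) = 10 − 2 = 8 completes the 10 down.
(2,1) = 9: the only remaining digit allowed by both the 24 across and the 17 down.
(2,2) = 24 − 17 = 7 completes the 24 across.
(1,1) = 17 − 9 = 8 completes the 17 down.
(1,2) = 14 − 10 = 4 completes the 14 across.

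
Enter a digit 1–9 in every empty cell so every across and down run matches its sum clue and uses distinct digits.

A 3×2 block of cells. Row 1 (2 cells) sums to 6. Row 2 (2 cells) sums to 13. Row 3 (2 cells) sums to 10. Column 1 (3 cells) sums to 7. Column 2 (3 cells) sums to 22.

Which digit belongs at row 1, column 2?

5

7 in 3 cells must be {1,2,4}.
The 6 across and the 22 down share only 5, so (1,2) = 5.
The 13 across and the 7 down share only 4, so (2,1) = 4.
(2,2) = 13 − 4 = 9 completes the 13 across.
(3,2) = 22 − 14 = 8 completes the 22 down.
(1,1) = 6 − 5 = 1 completes the 6 across.
(3,1) = 10 − 8 = 2 completes the 10 across.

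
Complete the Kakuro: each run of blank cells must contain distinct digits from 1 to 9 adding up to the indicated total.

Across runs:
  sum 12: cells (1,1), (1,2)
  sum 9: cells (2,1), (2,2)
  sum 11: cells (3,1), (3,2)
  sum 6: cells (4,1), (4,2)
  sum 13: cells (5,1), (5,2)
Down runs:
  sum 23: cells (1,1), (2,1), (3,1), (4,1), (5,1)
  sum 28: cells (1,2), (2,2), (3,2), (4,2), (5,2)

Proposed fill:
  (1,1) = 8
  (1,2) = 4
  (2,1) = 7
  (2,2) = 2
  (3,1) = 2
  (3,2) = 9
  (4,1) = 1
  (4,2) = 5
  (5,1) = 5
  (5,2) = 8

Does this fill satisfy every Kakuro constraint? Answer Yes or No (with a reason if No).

Across: 8+4=12; 7+2=9; 2+9=11; 1+5=6; 5+8=13. Down: 8+7+2+1+5=23; 4+2+9+5+8=28. No digit repeats within any run.

Yes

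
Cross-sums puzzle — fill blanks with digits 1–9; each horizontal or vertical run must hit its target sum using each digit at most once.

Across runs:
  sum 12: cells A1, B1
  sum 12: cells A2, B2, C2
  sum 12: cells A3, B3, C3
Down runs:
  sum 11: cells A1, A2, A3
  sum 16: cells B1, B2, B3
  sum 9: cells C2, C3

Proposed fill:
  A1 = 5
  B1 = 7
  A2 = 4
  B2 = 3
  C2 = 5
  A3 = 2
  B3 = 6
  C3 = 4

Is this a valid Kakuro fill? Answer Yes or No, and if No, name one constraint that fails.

Across: 5+7=12; 4+3+5=12; 2+6+4=12. Down: 5+4+2=11; 7+3+6=16; 5+4=9. No digit repeats within any run.

Yes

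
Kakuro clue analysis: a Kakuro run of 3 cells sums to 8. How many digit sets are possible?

3 distinct digits from 1–9 sum between 6 and 24.
Enumerating: {1,2,5}, {1,3,4}.

2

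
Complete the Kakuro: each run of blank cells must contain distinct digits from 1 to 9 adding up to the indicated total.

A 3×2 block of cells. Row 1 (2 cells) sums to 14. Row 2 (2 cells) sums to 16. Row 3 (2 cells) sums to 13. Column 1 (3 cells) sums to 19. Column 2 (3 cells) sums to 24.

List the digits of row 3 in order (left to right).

4 9

16 in 2 cells must be {7,9}; 24 in 3 cells must be {7,8,9}.
Nothing is forced directly, so branch on (1,2), whose candidates are 8 or 9. If (1,2) = 9: that forces (1,1) = 5, after which (2,1) would have to be in {7,9} for the 16 across but in {6,8} for the 19 down — contradiction. So (1,2) = 8.
(1,1) = 14 − 8 = 6 completes the 14 across.
Given what's placed, (2,1) must be 9 to fit the 16 across and 19 down.
(2,2) = 16 − 9 = 7 completes the 16 across.
(3,1) = 19 − 15 = 4 completes the 19 down.
(3,2) = 13 − 4 = 9 completes the 13 across.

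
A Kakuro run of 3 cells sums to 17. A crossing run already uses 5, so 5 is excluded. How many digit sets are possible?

5

3 distinct digits from 1–9 sum between 6 and 24.
Dropping sets that contain 5.
Enumerating: {1,7,9}, {2,6,9}, {2,7,8}, {3,6,8}, {4,6,7}.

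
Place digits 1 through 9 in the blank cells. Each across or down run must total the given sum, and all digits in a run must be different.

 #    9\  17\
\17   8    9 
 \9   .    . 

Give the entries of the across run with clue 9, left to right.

17 in 2 cells must be {8,9}.
R2C1 = 9 − 8 = 1 completes the 9 down.
R2C2 = 9 − 1 = 8 completes the 9 across.

1, 8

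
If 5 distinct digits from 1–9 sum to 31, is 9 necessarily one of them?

Every partition of 31 into 5 distinct digits includes 9: {1,6,7,8,9}, {2,5,7,8,9}, {3,4,7,8,9}, {3,5,6,8,9}, {4,5,6,7,9}.

Yes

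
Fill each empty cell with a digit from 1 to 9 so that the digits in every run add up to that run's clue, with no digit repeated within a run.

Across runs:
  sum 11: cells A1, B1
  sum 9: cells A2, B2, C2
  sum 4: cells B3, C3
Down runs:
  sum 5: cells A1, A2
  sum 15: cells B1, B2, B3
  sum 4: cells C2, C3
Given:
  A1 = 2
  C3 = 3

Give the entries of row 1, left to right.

4 in 2 cells must be {1,3}.
B1 = 11 − 2 = 9 completes the 11 across.
A2 = 5 − 2 = 3 completes the 5 down.
C2 = 4 − 3 = 1 completes the 4 down.
B3 = 4 − 3 = 1 completes the 4 across.
B2 = 9 − 4 = 5 completes the 9 across.

2 9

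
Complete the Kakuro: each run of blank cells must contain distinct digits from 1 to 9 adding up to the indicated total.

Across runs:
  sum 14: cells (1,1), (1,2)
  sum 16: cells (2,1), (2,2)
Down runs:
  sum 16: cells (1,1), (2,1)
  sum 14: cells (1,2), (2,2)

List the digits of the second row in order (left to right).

16 in 2 cells must be {7,9}.
The 14 across and the 16 down share only 9, so (1,1) = 9.
(1,2) = 14 − 9 = 5 completes the 14 across.
(2,1) = 16 − 9 = 7 completes the 16 down.
(2,2) = 16 − 7 = 9 completes the 16 across.

7, 9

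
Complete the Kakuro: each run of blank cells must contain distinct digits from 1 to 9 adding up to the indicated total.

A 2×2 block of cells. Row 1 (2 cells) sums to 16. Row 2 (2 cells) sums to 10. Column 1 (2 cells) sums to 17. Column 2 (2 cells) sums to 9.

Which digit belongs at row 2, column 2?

2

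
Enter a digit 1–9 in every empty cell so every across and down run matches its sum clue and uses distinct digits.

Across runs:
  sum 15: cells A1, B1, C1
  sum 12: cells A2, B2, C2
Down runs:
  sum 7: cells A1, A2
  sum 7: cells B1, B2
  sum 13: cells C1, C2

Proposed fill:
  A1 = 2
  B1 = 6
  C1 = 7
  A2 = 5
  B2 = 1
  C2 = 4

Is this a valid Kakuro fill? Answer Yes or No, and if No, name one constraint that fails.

No — the across run A2–C2 sums to 10, not 12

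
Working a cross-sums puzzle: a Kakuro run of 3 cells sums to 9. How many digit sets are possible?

3

3 distinct digits from 1–9 sum between 6 and 24.
Enumerating: {1,2,6}, {1,3,5}, {2,3,4}.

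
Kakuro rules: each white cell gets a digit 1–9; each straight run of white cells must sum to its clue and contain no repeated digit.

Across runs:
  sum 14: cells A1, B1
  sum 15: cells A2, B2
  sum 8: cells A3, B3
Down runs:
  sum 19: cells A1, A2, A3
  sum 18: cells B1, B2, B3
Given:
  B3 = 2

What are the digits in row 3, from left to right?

6 2

B1 = 9: the only remaining digit allowed by both the 14 across and the 18 down.
B2 = 18 − 11 = 7 completes the 18 down.
A3 = 8 − 2 = 6 completes the 8 across.
A1 = 14 − 9 = 5 completes the 14 across.
A2 = 15 − 7 = 8 completes the 15 across.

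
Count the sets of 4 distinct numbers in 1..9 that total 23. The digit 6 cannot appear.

5

4 distinct digits from 1–9 sum between 10 and 30.
Dropping sets that contain 6.
Enumerating: {1,5,8,9}, {2,4,8,9}, {2,5,7,9}, {3,4,7,9}, {3,5,7,8}.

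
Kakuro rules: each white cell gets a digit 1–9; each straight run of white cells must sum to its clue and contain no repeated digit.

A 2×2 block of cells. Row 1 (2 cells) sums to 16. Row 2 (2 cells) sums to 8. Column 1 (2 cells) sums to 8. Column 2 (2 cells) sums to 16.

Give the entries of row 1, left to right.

7 9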